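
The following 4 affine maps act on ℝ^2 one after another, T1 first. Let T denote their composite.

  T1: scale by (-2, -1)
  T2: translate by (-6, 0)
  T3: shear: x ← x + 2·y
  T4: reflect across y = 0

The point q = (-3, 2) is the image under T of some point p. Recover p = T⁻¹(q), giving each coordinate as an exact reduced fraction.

p = (-7/2, 2)

T1 = [-2 0 0; 0 -1 0; 0 0 1]
T2·T1 = [-2 0 -6; 0 -1 0; 0 0 1]
T3·…·T1 = [-2 -2 -6; 0 -1 0; 0 0 1]
T4·…·T1 = [-2 -2 -6; 0 1 0; 0 0 1]
det M = -2; M⁻¹ = [-1/2 -1 -3; 0 1 0; 0 0 1]
M⁻¹ · (-3, 2)ᵀ = (-7/2, 2)ᵀ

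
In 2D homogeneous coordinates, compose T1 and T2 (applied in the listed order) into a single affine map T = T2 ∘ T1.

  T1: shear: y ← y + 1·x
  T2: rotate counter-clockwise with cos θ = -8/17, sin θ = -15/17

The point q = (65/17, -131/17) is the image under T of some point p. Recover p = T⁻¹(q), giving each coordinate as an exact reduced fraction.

T1 = [1 0 0; 1 1 0; 0 0 1]
T2·T1 = [7/17 15/17 0; -23/17 -8/17 0; 0 0 1]
det M = 1; M⁻¹ = [-8/17 -15/17 0; 23/17 7/17 0; 0 0 1]
M⁻¹ · (65/17, -131/17)ᵀ = (5, 2)ᵀ

p = (5, 2)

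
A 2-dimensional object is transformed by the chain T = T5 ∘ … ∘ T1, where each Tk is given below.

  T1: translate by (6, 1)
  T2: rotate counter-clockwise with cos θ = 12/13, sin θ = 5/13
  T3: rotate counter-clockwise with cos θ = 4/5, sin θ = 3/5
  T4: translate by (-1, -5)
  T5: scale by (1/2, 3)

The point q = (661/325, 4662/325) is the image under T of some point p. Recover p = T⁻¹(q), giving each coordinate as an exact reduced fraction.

p = (5, -2/5)

T1 = [1 0 6; 0 1 1; 0 0 1]
T2·T1 = [12/13 -5/13 67/13; 5/13 12/13 42/13; 0 0 1]
T3·…·T1 = [33/65 -56/65 142/65; 56/65 33/65 369/65; 0 0 1]
T4·…·T1 = [33/65 -56/65 77/65; 56/65 33/65 44/65; 0 0 1]
T5·…·T1 = [33/130 -28/65 77/130; 168/65 99/65 132/65; 0 0 1]
det M = 3/2; M⁻¹ = [66/65 56/195 -77/65; -112/65 11/65 44/65; 0 0 1]
M⁻¹ · (661/325, 4662/325)ᵀ = (5, -2/5)ᵀ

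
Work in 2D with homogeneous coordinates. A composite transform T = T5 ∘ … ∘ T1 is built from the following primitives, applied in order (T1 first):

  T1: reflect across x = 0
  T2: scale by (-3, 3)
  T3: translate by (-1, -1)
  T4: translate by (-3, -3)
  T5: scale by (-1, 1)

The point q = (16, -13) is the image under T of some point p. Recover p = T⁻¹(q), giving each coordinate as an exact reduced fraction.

p = (-4, -3)

T1 = [-1 0 0; 0 1 0; 0 0 1]
T2·T1 = [3 0 0; 0 3 0; 0 0 1]
T3·…·T1 = [3 0 -1; 0 3 -1; 0 0 1]
T4·…·T1 = [3 0 -4; 0 3 -4; 0 0 1]
T5·…·T1 = [-3 0 4; 0 3 -4; 0 0 1]
det M = -9; M⁻¹ = [-1/3 0 4/3; 0 1/3 4/3; 0 0 1]
M⁻¹ · (16, -13)ᵀ = (-4, -3)ᵀ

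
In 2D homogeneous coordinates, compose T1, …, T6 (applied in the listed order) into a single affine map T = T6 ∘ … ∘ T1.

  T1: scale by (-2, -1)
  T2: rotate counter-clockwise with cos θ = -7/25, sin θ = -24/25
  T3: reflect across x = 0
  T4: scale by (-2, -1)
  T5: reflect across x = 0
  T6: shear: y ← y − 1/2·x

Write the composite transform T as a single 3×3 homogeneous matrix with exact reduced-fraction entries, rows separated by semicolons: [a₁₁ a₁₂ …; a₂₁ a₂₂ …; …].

T1 = [-2 0 0; 0 -1 0; 0 0 1]
T2·T1 = [14/25 -24/25 0; 48/25 7/25 0; 0 0 1]
T3·…·T1 = [-14/25 24/25 0; 48/25 7/25 0; 0 0 1]
T4·…·T1 = [28/25 -48/25 0; -48/25 -7/25 0; 0 0 1]
T5·…·T1 = [-28/25 48/25 0; -48/25 -7/25 0; 0 0 1]
T6·…·T1 = [-28/25 48/25 0; -34/25 -31/25 0; 0 0 1]

T = [-28/25 48/25 0; -34/25 -31/25 0; 0 0 1]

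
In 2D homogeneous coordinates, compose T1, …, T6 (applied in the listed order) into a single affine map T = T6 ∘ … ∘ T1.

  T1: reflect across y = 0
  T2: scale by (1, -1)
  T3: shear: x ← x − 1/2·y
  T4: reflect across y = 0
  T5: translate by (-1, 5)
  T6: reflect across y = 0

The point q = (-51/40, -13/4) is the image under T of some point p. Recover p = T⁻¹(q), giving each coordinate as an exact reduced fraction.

T1 = [1 0 0; 0 -1 0; 0 0 1]
T2·T1 = [1 0 0; 0 1 0; 0 0 1]
T3·…·T1 = [1 -1/2 0; 0 1 0; 0 0 1]
T4·…·T1 = [1 -1/2 0; 0 -1 0; 0 0 1]
T5·…·T1 = [1 -1/2 -1; 0 -1 5; 0 0 1]
T6·…·T1 = [1 -1/2 -1; 0 1 -5; 0 0 1]
det M = 1; M⁻¹ = [1 1/2 7/2; 0 1 5; 0 0 1]
M⁻¹ · (-51/40, -13/4)ᵀ = (3/5, 7/4)ᵀ

p = (3/5, 7/4)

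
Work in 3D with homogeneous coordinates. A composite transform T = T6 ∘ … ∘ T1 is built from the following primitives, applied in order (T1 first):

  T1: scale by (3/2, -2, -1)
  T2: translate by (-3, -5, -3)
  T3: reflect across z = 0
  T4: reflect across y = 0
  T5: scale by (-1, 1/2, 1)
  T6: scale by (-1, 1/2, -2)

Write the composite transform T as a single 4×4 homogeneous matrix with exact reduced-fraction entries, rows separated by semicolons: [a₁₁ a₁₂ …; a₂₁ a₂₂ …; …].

T = [3/2 0 0 -3; 0 1/2 0 5/4; 0 0 -2 -6; 0 0 0 1]

T1 = [3/2 0 0 0; 0 -2 0 0; 0 0 -1 0; 0 0 0 1]
T2·T1 = [3/2 0 0 -3; 0 -2 0 -5; 0 0 -1 -3; 0 0 0 1]
T3·…·T1 = [3/2 0 0 -3; 0 -2 0 -5; 0 0 1 3; 0 0 0 1]
T4·…·T1 = [3/2 0 0 -3; 0 2 0 5; 0 0 1 3; 0 0 0 1]
T5·…·T1 = [-3/2 0 0 3; 0 1 0 5/2; 0 0 1 3; 0 0 0 1]
T6·…·T1 = [3/2 0 0 -3; 0 1/2 0 5/4; 0 0 -2 -6; 0 0 0 1]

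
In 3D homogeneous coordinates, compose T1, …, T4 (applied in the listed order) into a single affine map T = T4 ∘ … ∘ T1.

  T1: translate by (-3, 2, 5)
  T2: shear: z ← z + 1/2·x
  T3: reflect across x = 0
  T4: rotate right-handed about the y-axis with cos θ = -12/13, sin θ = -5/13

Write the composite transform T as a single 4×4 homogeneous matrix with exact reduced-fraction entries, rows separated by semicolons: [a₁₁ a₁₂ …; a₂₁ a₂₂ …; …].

T = [19/26 0 -5/13 -107/26; 0 1 0 2; -11/13 0 -12/13 -27/13; 0 0 0 1]

T1 = [1 0 0 -3; 0 1 0 2; 0 0 1 5; 0 0 0 1]
T2·T1 = [1 0 0 -3; 0 1 0 2; 1/2 0 1 7/2; 0 0 0 1]
T3·…·T1 = [-1 0 0 3; 0 1 0 2; 1/2 0 1 7/2; 0 0 0 1]
T4·…·T1 = [19/26 0 -5/13 -107/26; 0 1 0 2; -11/13 0 -12/13 -27/13; 0 0 0 1]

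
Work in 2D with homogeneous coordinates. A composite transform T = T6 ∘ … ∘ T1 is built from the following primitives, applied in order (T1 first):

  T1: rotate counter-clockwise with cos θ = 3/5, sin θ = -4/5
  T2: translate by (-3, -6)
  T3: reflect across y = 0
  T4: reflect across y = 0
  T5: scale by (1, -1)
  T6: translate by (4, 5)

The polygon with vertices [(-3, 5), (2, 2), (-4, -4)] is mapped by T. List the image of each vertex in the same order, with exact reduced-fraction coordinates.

image vertices: (16/5, 28/5), (19/5, 57/5), (-23/5, 51/5)

T1 rotate counter-clockwise with cos θ = 3/5, sin θ = -4/5: (-3, 5) → (11/5, 27/5); (2, 2) → (14/5, -2/5); (-4, -4) → (-28/5, 4/5)
T2 translate by (-3, -6): (11/5, 27/5) → (-4/5, -3/5); (14/5, -2/5) → (-1/5, -32/5); (-28/5, 4/5) → (-43/5, -26/5)
T3 reflect across y = 0: (-4/5, -3/5) → (-4/5, 3/5); (-1/5, -32/5) → (-1/5, 32/5); (-43/5, -26/5) → (-43/5, 26/5)
T4 reflect across y = 0: (-4/5, 3/5) → (-4/5, -3/5); (-1/5, 32/5) → (-1/5, -32/5); (-43/5, 26/5) → (-43/5, -26/5)
T5 scale by (1, -1): (-4/5, -3/5) → (-4/5, 3/5); (-1/5, -32/5) → (-1/5, 32/5); (-43/5, -26/5) → (-43/5, 26/5)
T6 translate by (4, 5): (-4/5, 3/5) → (16/5, 28/5); (-1/5, 32/5) → (19/5, 57/5); (-43/5, 26/5) → (-23/5, 51/5)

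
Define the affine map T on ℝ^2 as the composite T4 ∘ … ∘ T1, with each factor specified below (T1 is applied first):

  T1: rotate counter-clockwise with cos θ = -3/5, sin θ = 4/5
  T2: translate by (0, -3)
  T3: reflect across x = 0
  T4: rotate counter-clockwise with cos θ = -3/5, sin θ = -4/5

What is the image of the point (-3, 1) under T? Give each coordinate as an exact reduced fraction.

T(p) = (-21/5, 22/5)

T1 rotate counter-clockwise with cos θ = -3/5, sin θ = 4/5: (-3, 1) → (1, -3)
T2 translate by (0, -3): (1, -3) → (1, -6)
T3 reflect across x = 0: (1, -6) → (-1, -6)
T4 rotate counter-clockwise with cos θ = -3/5, sin θ = -4/5: (-1, -6) → (-21/5, 22/5)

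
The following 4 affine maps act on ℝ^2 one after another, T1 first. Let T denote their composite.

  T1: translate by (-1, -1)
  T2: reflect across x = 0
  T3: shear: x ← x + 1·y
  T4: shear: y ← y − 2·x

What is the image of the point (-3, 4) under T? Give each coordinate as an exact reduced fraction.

T1 translate by (-1, -1): (-3, 4) → (-4, 3)
T2 reflect across x = 0: (-4, 3) → (4, 3)
T3 shear: x ← x + 1·y: (4, 3) → (7, 3)
T4 shear: y ← y − 2·x: (7, 3) → (7, -11)

T(p) = (7, -11)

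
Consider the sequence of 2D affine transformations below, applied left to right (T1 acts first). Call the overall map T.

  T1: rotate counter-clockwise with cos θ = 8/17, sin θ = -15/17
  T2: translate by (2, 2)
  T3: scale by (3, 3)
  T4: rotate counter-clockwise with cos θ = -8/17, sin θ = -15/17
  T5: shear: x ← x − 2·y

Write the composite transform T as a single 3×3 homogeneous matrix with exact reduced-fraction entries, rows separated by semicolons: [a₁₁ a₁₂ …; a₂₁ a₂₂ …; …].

T = [-3 6 318/17; 0 -3 -138/17; 0 0 1]

T1 = [8/17 15/17 0; -15/17 8/17 0; 0 0 1]
T2·T1 = [8/17 15/17 2; -15/17 8/17 2; 0 0 1]
T3·…·T1 = [24/17 45/17 6; -45/17 24/17 6; 0 0 1]
T4·…·T1 = [-3 0 42/17; 0 -3 -138/17; 0 0 1]
T5·…·T1 = [-3 6 318/17; 0 -3 -138/17; 0 0 1]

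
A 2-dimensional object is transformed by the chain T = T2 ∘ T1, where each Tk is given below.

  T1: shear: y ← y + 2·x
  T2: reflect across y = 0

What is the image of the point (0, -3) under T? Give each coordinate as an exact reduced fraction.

T1 shear: y ← y + 2·x: (0, -3) → (0, -3)
T2 reflect across y = 0: (0, -3) → (0, 3)

T(p) = (0, 3)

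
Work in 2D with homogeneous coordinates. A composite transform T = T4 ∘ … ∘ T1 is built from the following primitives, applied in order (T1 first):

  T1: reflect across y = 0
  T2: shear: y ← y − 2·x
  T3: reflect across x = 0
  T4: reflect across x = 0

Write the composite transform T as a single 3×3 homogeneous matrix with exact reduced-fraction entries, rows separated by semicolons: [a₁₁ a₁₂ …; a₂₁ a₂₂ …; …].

T = [1 0 0; -2 -1 0; 0 0 1]

T1 = [1 0 0; 0 -1 0; 0 0 1]
T2·T1 = [1 0 0; -2 -1 0; 0 0 1]
T3·…·T1 = [-1 0 0; -2 -1 0; 0 0 1]
T4·…·T1 = [1 0 0; -2 -1 0; 0 0 1]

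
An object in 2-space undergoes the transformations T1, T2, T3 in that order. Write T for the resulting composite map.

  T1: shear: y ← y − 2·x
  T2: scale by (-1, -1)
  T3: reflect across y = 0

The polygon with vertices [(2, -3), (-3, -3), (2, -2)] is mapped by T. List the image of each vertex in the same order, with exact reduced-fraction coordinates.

image vertices: (-2, -7), (3, 3), (-2, -6)

T1 shear: y ← y − 2·x: (2, -3) → (2, -7); (-3, -3) → (-3, 3); (2, -2) → (2, -6)
T2 scale by (-1, -1): (2, -7) → (-2, 7); (-3, 3) → (3, -3); (2, -6) → (-2, 6)
T3 reflect across y = 0: (-2, 7) → (-2, -7); (3, -3) → (3, 3); (-2, 6) → (-2, -6)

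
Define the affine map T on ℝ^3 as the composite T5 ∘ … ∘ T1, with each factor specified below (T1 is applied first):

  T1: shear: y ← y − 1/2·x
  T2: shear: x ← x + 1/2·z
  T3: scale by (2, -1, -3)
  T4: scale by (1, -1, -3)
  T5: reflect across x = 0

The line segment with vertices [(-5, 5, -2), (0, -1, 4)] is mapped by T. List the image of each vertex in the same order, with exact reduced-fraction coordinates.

image vertices: (12, 15/2, -18), (-4, -1, 36)

T1 shear: y ← y − 1/2·x: (-5, 5, -2) → (-5, 15/2, -2); (0, -1, 4) → (0, -1, 4)
T2 shear: x ← x + 1/2·z: (-5, 15/2, -2) → (-6, 15/2, -2); (0, -1, 4) → (2, -1, 4)
T3 scale by (2, -1, -3): (-6, 15/2, -2) → (-12, -15/2, 6); (2, -1, 4) → (4, 1, -12)
T4 scale by (1, -1, -3): (-12, -15/2, 6) → (-12, 15/2, -18); (4, 1, -12) → (4, -1, 36)
T5 reflect across x = 0: (-12, 15/2, -18) → (12, 15/2, -18); (4, -1, 36) → (-4, -1, 36)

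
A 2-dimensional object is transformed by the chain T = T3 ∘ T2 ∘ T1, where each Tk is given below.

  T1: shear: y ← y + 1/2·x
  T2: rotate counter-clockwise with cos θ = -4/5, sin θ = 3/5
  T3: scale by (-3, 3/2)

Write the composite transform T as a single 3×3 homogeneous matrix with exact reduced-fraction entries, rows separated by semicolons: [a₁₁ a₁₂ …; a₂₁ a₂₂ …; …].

T = [33/10 9/5 0; 3/10 -6/5 0; 0 0 1]

T1 = [1 0 0; 1/2 1 0; 0 0 1]
T2·T1 = [-11/10 -3/5 0; 1/5 -4/5 0; 0 0 1]
T3·…·T1 = [33/10 9/5 0; 3/10 -6/5 0; 0 0 1]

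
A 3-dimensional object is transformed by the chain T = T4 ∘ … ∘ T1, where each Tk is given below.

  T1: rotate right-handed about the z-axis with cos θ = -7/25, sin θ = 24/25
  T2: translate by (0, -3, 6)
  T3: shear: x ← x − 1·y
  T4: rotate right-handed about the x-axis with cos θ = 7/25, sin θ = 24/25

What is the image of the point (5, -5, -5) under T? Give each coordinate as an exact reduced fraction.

T(p) = (1/5, -8/125, 419/125)

T1 rotate right-handed about the z-axis with cos θ = -7/25, sin θ = 24/25: (5, -5, -5) → (17/5, 31/5, -5)
T2 translate by (0, -3, 6): (17/5, 31/5, -5) → (17/5, 16/5, 1)
T3 shear: x ← x − 1·y: (17/5, 16/5, 1) → (1/5, 16/5, 1)
T4 rotate right-handed about the x-axis with cos θ = 7/25, sin θ = 24/25: (1/5, 16/5, 1) → (1/5, -8/125, 419/125)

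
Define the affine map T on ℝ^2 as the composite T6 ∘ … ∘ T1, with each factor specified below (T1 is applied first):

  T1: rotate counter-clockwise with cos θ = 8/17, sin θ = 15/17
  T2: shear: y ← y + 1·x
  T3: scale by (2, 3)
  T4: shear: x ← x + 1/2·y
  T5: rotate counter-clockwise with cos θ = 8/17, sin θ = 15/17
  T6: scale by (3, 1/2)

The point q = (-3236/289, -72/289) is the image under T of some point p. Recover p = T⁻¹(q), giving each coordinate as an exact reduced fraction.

T1 = [8/17 -15/17 0; 15/17 8/17 0; 0 0 1]
T2·T1 = [8/17 -15/17 0; 23/17 -7/17 0; 0 0 1]
T3·…·T1 = [16/17 -30/17 0; 69/17 -21/17 0; 0 0 1]
T4·…·T1 = [101/34 -81/34 0; 69/17 -21/17 0; 0 0 1]
T5·…·T1 = [-631/289 -9/289 0; 2619/578 -1551/578 0; 0 0 1]
T6·…·T1 = [-1893/289 -27/289 0; 2619/1156 -1551/1156 0; 0 0 1]
det M = 9; M⁻¹ = [-517/3468 3/289 0; -291/1156 -631/867 0; 0 0 1]
M⁻¹ · (-3236/289, -72/289)ᵀ = (5/3, 3)ᵀ

p = (5/3, 3)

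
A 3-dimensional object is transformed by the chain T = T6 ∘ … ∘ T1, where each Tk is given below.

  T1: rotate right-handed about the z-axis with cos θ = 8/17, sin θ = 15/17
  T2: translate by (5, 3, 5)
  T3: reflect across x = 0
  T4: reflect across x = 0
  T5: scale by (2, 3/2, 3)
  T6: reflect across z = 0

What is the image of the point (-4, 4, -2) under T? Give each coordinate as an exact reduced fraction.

T(p) = (-14/17, 69/34, -9)

T1 rotate right-handed about the z-axis with cos θ = 8/17, sin θ = 15/17: (-4, 4, -2) → (-92/17, -28/17, -2)
T2 translate by (5, 3, 5): (-92/17, -28/17, -2) → (-7/17, 23/17, 3)
T3 reflect across x = 0: (-7/17, 23/17, 3) → (7/17, 23/17, 3)
T4 reflect across x = 0: (7/17, 23/17, 3) → (-7/17, 23/17, 3)
T5 scale by (2, 3/2, 3): (-7/17, 23/17, 3) → (-14/17, 69/34, 9)
T6 reflect across z = 0: (-14/17, 69/34, 9) → (-14/17, 69/34, -9)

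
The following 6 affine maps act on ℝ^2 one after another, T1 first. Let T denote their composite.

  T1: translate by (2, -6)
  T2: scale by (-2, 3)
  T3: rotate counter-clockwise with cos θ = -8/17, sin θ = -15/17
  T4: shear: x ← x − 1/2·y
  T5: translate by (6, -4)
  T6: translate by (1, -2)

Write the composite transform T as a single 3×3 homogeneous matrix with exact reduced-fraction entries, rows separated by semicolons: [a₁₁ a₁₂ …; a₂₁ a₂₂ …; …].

T1 = [1 0 2; 0 1 -6; 0 0 1]
T2·T1 = [-2 0 -4; 0 3 -18; 0 0 1]
T3·…·T1 = [16/17 45/17 -14; 30/17 -24/17 12; 0 0 1]
T4·…·T1 = [1/17 57/17 -20; 30/17 -24/17 12; 0 0 1]
T5·…·T1 = [1/17 57/17 -14; 30/17 -24/17 8; 0 0 1]
T6·…·T1 = [1/17 57/17 -13; 30/17 -24/17 6; 0 0 1]

T = [1/17 57/17 -13; 30/17 -24/17 6; 0 0 1]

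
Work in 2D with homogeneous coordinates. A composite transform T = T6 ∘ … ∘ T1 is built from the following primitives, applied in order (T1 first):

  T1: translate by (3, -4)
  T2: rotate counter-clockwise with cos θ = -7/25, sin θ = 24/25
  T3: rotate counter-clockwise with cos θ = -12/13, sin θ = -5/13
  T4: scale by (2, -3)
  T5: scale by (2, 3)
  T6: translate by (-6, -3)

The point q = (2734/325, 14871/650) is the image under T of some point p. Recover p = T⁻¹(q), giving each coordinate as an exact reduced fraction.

p = (3/2, 5)

T1 = [1 0 3; 0 1 -4; 0 0 1]
T2·T1 = [-7/25 -24/25 3; 24/25 -7/25 4; 0 0 1]
T3·…·T1 = [204/325 253/325 -16/13; -253/325 204/325 -63/13; 0 0 1]
T4·…·T1 = [408/325 506/325 -32/13; 759/325 -612/325 189/13; 0 0 1]
T5·…·T1 = [816/325 1012/325 -64/13; 2277/325 -1836/325 567/13; 0 0 1]
T6·…·T1 = [816/325 1012/325 -142/13; 2277/325 -1836/325 528/13; 0 0 1]
det M = -36; M⁻¹ = [51/325 253/2925 -1754/975; 253/1300 -68/975 3223/650; 0 0 1]
M⁻¹ · (2734/325, 14871/650)ᵀ = (3/2, 5)ᵀ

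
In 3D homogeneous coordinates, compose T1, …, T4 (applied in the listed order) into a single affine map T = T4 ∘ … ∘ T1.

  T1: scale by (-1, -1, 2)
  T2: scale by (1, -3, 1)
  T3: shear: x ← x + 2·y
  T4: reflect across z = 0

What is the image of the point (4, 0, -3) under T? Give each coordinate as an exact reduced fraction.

T1 scale by (-1, -1, 2): (4, 0, -3) → (-4, 0, -6)
T2 scale by (1, -3, 1): (-4, 0, -6) → (-4, 0, -6)
T3 shear: x ← x + 2·y: (-4, 0, -6) → (-4, 0, -6)
T4 reflect across z = 0: (-4, 0, -6) → (-4, 0, 6)

T(p) = (-4, 0, 6)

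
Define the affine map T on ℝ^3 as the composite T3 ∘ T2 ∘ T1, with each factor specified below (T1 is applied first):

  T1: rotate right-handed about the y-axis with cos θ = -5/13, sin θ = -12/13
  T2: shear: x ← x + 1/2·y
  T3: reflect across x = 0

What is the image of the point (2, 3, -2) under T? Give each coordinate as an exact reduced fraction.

T(p) = (-67/26, 3, 34/13)

T1 rotate right-handed about the y-axis with cos θ = -5/13, sin θ = -12/13: (2, 3, -2) → (14/13, 3, 34/13)
T2 shear: x ← x + 1/2·y: (14/13, 3, 34/13) → (67/26, 3, 34/13)
T3 reflect across x = 0: (67/26, 3, 34/13) → (-67/26, 3, 34/13)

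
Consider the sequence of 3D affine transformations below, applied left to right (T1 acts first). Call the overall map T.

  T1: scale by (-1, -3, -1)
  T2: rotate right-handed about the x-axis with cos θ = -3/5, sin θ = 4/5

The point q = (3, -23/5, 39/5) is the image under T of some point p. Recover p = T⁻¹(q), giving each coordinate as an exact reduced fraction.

T1 = [-1 0 0 0; 0 -3 0 0; 0 0 -1 0; 0 0 0 1]
T2·T1 = [-1 0 0 0; 0 9/5 4/5 0; 0 -12/5 3/5 0; 0 0 0 1]
det M = -3; M⁻¹ = [-1 0 0 0; 0 1/5 -4/15 0; 0 4/5 3/5 0; 0 0 0 1]
M⁻¹ · (3, -23/5, 39/5)ᵀ = (-3, -3, 1)ᵀ

p = (-3, -3, 1)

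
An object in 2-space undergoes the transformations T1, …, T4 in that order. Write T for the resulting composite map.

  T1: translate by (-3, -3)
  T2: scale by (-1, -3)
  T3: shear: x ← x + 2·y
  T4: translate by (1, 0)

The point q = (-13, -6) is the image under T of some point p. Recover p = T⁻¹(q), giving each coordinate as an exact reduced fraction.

T1 = [1 0 -3; 0 1 -3; 0 0 1]
T2·T1 = [-1 0 3; 0 -3 9; 0 0 1]
T3·…·T1 = [-1 -6 21; 0 -3 9; 0 0 1]
T4·…·T1 = [-1 -6 22; 0 -3 9; 0 0 1]
det M = 3; M⁻¹ = [-1 2 4; 0 -1/3 3; 0 0 1]
M⁻¹ · (-13, -6)ᵀ = (5, 5)ᵀ

p = (5, 5)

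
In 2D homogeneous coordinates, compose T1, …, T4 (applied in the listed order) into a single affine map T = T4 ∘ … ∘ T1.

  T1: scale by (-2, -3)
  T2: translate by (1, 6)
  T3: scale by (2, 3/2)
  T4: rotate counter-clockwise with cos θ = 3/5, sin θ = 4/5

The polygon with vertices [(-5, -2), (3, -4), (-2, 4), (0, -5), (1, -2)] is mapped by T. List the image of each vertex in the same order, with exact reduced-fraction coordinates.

T1 scale by (-2, -3): (-5, -2) → (10, 6); (3, -4) → (-6, 12); (-2, 4) → (4, -12); (0, -5) → (0, 15); (1, -2) → (-2, 6)
T2 translate by (1, 6): (10, 6) → (11, 12); (-6, 12) → (-5, 18); (4, -12) → (5, -6); (0, 15) → (1, 21); (-2, 6) → (-1, 12)
T3 scale by (2, 3/2): (11, 12) → (22, 18); (-5, 18) → (-10, 27); (5, -6) → (10, -9); (1, 21) → (2, 63/2); (-1, 12) → (-2, 18)
T4 rotate counter-clockwise with cos θ = 3/5, sin θ = 4/5: (22, 18) → (-6/5, 142/5); (-10, 27) → (-138/5, 41/5); (10, -9) → (66/5, 13/5); (2, 63/2) → (-24, 41/2); (-2, 18) → (-78/5, 46/5)

image vertices: (-6/5, 142/5), (-138/5, 41/5), (66/5, 13/5), (-24, 41/2), (-78/5, 46/5)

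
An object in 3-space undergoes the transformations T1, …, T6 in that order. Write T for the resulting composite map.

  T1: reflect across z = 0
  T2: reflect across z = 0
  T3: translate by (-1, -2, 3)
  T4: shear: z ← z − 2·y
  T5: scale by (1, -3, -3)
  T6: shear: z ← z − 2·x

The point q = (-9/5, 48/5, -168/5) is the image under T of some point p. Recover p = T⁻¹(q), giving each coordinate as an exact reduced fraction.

T1 = [1 0 0 0; 0 1 0 0; 0 0 -1 0; 0 0 0 1]
T2·T1 = [1 0 0 0; 0 1 0 0; 0 0 1 0; 0 0 0 1]
T3·…·T1 = [1 0 0 -1; 0 1 0 -2; 0 0 1 3; 0 0 0 1]
T4·…·T1 = [1 0 0 -1; 0 1 0 -2; 0 -2 1 7; 0 0 0 1]
T5·…·T1 = [1 0 0 -1; 0 -3 0 6; 0 6 -3 -21; 0 0 0 1]
T6·…·T1 = [1 0 0 -1; 0 -3 0 6; -2 6 -3 -19; 0 0 0 1]
det M = 9; M⁻¹ = [1 0 0 1; 0 -1/3 0 2; -2/3 -2/3 -1/3 -3; 0 0 0 1]
M⁻¹ · (-9/5, 48/5, -168/5)ᵀ = (-4/5, -6/5, 3)ᵀ

p = (-4/5, -6/5, 3)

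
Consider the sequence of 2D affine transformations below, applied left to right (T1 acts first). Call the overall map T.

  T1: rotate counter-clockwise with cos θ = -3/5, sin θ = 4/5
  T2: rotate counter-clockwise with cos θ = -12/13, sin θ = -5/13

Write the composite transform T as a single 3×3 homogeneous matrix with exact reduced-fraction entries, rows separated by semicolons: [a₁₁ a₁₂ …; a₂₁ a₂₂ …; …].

T1 = [-3/5 -4/5 0; 4/5 -3/5 0; 0 0 1]
T2·T1 = [56/65 33/65 0; -33/65 56/65 0; 0 0 1]

T = [56/65 33/65 0; -33/65 56/65 0; 0 0 1]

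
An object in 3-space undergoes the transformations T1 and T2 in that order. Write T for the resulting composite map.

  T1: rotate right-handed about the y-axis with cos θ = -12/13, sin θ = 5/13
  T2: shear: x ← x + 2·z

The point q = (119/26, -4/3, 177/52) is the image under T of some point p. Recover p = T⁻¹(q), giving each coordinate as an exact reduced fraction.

T1 = [-12/13 0 5/13 0; 0 1 0 0; -5/13 0 -12/13 0; 0 0 0 1]
T2·T1 = [-22/13 0 -19/13 0; 0 1 0 0; -5/13 0 -12/13 0; 0 0 0 1]
det M = 1; M⁻¹ = [-12/13 0 19/13 0; 0 1 0 0; 5/13 0 -22/13 0; 0 0 0 1]
M⁻¹ · (119/26, -4/3, 177/52)ᵀ = (3/4, -4/3, -4)ᵀ

p = (3/4, -4/3, -4)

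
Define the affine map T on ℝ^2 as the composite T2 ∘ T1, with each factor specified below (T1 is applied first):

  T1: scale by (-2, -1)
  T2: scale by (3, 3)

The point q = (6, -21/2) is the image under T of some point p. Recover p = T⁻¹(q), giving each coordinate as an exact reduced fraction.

T1 = [-2 0 0; 0 -1 0; 0 0 1]
T2·T1 = [-6 0 0; 0 -3 0; 0 0 1]
det M = 18; M⁻¹ = [-1/6 0 0; 0 -1/3 0; 0 0 1]
M⁻¹ · (6, -21/2)ᵀ = (-1, 7/2)ᵀ

p = (-1, 7/2)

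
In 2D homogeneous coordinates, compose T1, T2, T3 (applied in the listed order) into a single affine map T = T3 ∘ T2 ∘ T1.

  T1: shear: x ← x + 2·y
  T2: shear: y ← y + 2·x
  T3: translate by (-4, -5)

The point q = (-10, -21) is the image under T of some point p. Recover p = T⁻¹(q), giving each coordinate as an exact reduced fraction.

p = (2, -4)

T1 = [1 2 0; 0 1 0; 0 0 1]
T2·T1 = [1 2 0; 2 5 0; 0 0 1]
T3·…·T1 = [1 2 -4; 2 5 -5; 0 0 1]
det M = 1; M⁻¹ = [5 -2 10; -2 1 -3; 0 0 1]
M⁻¹ · (-10, -21)ᵀ = (2, -4)ᵀ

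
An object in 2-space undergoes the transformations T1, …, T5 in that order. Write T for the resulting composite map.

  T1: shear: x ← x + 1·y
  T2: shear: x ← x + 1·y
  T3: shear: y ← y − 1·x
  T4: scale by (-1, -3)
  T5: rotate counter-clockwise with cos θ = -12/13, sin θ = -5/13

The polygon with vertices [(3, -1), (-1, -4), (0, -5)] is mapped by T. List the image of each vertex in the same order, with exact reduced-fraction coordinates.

image vertices: (42/13, -67/13), (-183/13, 135/13), (-15, 10)

T1 shear: x ← x + 1·y: (3, -1) → (2, -1); (-1, -4) → (-5, -4); (0, -5) → (-5, -5)
T2 shear: x ← x + 1·y: (2, -1) → (1, -1); (-5, -4) → (-9, -4); (-5, -5) → (-10, -5)
T3 shear: y ← y − 1·x: (1, -1) → (1, -2); (-9, -4) → (-9, 5); (-10, -5) → (-10, 5)
T4 scale by (-1, -3): (1, -2) → (-1, 6); (-9, 5) → (9, -15); (-10, 5) → (10, -15)
T5 rotate counter-clockwise with cos θ = -12/13, sin θ = -5/13: (-1, 6) → (42/13, -67/13); (9, -15) → (-183/13, 135/13); (10, -15) → (-15, 10)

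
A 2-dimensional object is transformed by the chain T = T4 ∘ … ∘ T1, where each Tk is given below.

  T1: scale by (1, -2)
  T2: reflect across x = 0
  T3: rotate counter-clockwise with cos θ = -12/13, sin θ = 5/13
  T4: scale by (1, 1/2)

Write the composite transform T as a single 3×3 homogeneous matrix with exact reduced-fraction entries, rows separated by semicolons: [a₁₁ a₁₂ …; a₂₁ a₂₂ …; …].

T1 = [1 0 0; 0 -2 0; 0 0 1]
T2·T1 = [-1 0 0; 0 -2 0; 0 0 1]
T3·…·T1 = [12/13 10/13 0; -5/13 24/13 0; 0 0 1]
T4·…·T1 = [12/13 10/13 0; -5/26 12/13 0; 0 0 1]

T = [12/13 10/13 0; -5/26 12/13 0; 0 0 1]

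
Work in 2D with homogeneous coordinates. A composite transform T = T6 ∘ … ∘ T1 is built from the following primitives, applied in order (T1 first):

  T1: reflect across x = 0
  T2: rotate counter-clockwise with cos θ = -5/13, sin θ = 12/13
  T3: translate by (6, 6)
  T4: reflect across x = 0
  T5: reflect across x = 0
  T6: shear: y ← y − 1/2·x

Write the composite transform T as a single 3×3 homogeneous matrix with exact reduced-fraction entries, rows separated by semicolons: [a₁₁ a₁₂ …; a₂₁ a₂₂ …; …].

T1 = [-1 0 0; 0 1 0; 0 0 1]
T2·T1 = [5/13 -12/13 0; -12/13 -5/13 0; 0 0 1]
T3·…·T1 = [5/13 -12/13 6; -12/13 -5/13 6; 0 0 1]
T4·…·T1 = [-5/13 12/13 -6; -12/13 -5/13 6; 0 0 1]
T5·…·T1 = [5/13 -12/13 6; -12/13 -5/13 6; 0 0 1]
T6·…·T1 = [5/13 -12/13 6; -29/26 1/13 3; 0 0 1]

T = [5/13 -12/13 6; -29/26 1/13 3; 0 0 1]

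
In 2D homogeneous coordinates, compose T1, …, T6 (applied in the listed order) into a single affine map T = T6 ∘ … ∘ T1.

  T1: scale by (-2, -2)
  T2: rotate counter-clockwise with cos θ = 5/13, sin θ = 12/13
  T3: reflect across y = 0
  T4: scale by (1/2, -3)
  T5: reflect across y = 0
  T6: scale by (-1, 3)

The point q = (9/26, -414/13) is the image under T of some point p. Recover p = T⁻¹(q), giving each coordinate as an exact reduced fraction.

T1 = [-2 0 0; 0 -2 0; 0 0 1]
T2·T1 = [-10/13 24/13 0; -24/13 -10/13 0; 0 0 1]
T3·…·T1 = [-10/13 24/13 0; 24/13 10/13 0; 0 0 1]
T4·…·T1 = [-5/13 12/13 0; -72/13 -30/13 0; 0 0 1]
T5·…·T1 = [-5/13 12/13 0; 72/13 30/13 0; 0 0 1]
T6·…·T1 = [5/13 -12/13 0; 216/13 90/13 0; 0 0 1]
det M = 18; M⁻¹ = [5/13 2/39 0; -12/13 5/234 0; 0 0 1]
M⁻¹ · (9/26, -414/13)ᵀ = (-3/2, -1)ᵀ

p = (-3/2, -1)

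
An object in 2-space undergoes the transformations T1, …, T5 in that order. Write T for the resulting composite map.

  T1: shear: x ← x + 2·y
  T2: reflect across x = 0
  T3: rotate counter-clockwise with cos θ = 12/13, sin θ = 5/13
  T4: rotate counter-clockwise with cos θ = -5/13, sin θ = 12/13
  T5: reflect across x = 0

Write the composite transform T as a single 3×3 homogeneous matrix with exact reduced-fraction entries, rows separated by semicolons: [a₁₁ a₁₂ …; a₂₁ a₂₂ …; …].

T1 = [1 2 0; 0 1 0; 0 0 1]
T2·T1 = [-1 -2 0; 0 1 0; 0 0 1]
T3·…·T1 = [-12/13 -29/13 0; -5/13 2/13 0; 0 0 1]
T4·…·T1 = [120/169 121/169 0; -119/169 -358/169 0; 0 0 1]
T5·…·T1 = [-120/169 -121/169 0; -119/169 -358/169 0; 0 0 1]

T = [-120/169 -121/169 0; -119/169 -358/169 0; 0 0 1]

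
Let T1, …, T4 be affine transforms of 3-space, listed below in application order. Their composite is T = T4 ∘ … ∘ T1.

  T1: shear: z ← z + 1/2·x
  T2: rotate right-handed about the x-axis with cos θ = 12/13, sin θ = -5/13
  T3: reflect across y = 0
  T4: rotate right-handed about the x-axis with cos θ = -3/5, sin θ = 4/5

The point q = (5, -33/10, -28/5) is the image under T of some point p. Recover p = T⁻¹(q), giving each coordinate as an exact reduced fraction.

T1 = [1 0 0 0; 0 1 0 0; 1/2 0 1 0; 0 0 0 1]
T2·T1 = [1 0 0 0; 5/26 12/13 5/13 0; 6/13 -5/13 12/13 0; 0 0 0 1]
T3·…·T1 = [1 0 0 0; -5/26 -12/13 -5/13 0; 6/13 -5/13 12/13 0; 0 0 0 1]
T4·…·T1 = [1 0 0 0; -33/130 56/65 -33/65 0; -28/65 -33/65 -56/65 0; 0 0 0 1]
det M = -1; M⁻¹ = [1 0 0 0; 0 56/65 -33/65 0; -1/2 -33/65 -56/65 0; 0 0 0 1]
M⁻¹ · (5, -33/10, -28/5)ᵀ = (5, 0, 4)ᵀ

p = (5, 0, 4)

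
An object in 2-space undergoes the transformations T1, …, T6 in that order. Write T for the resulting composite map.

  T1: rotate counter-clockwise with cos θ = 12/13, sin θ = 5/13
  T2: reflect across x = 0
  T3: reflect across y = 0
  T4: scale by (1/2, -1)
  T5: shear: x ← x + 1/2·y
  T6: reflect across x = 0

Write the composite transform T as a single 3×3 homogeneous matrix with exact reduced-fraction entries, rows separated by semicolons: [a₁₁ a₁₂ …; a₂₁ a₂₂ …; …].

T1 = [12/13 -5/13 0; 5/13 12/13 0; 0 0 1]
T2·T1 = [-12/13 5/13 0; 5/13 12/13 0; 0 0 1]
T3·…·T1 = [-12/13 5/13 0; -5/13 -12/13 0; 0 0 1]
T4·…·T1 = [-6/13 5/26 0; 5/13 12/13 0; 0 0 1]
T5·…·T1 = [-7/26 17/26 0; 5/13 12/13 0; 0 0 1]
T6·…·T1 = [7/26 -17/26 0; 5/13 12/13 0; 0 0 1]

T = [7/26 -17/26 0; 5/13 12/13 0; 0 0 1]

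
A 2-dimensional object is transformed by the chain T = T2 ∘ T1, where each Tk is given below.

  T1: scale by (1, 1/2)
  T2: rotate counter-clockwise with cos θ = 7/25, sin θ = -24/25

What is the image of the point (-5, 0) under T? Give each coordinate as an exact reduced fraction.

T(p) = (-7/5, 24/5)

T1 scale by (1, 1/2): (-5, 0) → (-5, 0)
T2 rotate counter-clockwise with cos θ = 7/25, sin θ = -24/25: (-5, 0) → (-7/5, 24/5)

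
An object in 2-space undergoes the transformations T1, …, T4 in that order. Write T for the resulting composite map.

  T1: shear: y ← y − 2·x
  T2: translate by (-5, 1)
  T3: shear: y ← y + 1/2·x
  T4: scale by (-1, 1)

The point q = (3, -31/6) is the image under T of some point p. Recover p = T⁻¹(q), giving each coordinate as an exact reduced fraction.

p = (2, -2/3)

T1 = [1 0 0; -2 1 0; 0 0 1]
T2·T1 = [1 0 -5; -2 1 1; 0 0 1]
T3·…·T1 = [1 0 -5; -3/2 1 -3/2; 0 0 1]
T4·…·T1 = [-1 0 5; -3/2 1 -3/2; 0 0 1]
det M = -1; M⁻¹ = [-1 0 5; -3/2 1 9; 0 0 1]
M⁻¹ · (3, -31/6)ᵀ = (2, -2/3)ᵀ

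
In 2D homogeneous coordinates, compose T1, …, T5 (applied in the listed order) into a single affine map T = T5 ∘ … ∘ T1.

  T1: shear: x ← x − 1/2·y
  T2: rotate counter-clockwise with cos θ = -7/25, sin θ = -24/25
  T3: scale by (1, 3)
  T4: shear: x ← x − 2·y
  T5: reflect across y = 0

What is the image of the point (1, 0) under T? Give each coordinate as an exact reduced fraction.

T1 shear: x ← x − 1/2·y: (1, 0) → (1, 0)
T2 rotate counter-clockwise with cos θ = -7/25, sin θ = -24/25: (1, 0) → (-7/25, -24/25)
T3 scale by (1, 3): (-7/25, -24/25) → (-7/25, -72/25)
T4 shear: x ← x − 2·y: (-7/25, -72/25) → (137/25, -72/25)
T5 reflect across y = 0: (137/25, -72/25) → (137/25, 72/25)

T(p) = (137/25, 72/25)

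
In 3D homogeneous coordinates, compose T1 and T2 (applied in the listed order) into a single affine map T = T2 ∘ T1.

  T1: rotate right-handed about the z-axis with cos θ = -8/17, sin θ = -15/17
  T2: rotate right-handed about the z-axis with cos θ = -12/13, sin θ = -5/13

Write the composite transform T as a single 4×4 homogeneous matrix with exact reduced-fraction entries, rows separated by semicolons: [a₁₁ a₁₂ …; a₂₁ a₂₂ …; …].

T = [21/221 -220/221 0 0; 220/221 21/221 0 0; 0 0 1 0; 0 0 0 1]

T1 = [-8/17 15/17 0 0; -15/17 -8/17 0 0; 0 0 1 0; 0 0 0 1]
T2·T1 = [21/221 -220/221 0 0; 220/221 21/221 0 0; 0 0 1 0; 0 0 0 1]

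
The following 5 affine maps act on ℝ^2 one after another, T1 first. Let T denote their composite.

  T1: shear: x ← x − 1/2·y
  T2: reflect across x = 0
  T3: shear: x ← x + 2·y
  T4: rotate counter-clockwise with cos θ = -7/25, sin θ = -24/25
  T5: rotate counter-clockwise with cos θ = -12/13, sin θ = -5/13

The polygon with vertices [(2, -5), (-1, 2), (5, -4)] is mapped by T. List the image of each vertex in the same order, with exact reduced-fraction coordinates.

image vertices: (2137/325, -9007/650), (-862/325, 1866/325), (1832/325, -4701/325)

T1 shear: x ← x − 1/2·y: (2, -5) → (9/2, -5); (-1, 2) → (-2, 2); (5, -4) → (7, -4)
T2 reflect across x = 0: (9/2, -5) → (-9/2, -5); (-2, 2) → (2, 2); (7, -4) → (-7, -4)
T3 shear: x ← x + 2·y: (-9/2, -5) → (-29/2, -5); (2, 2) → (6, 2); (-7, -4) → (-15, -4)
T4 rotate counter-clockwise with cos θ = -7/25, sin θ = -24/25: (-29/2, -5) → (-37/50, 383/25); (6, 2) → (6/25, -158/25); (-15, -4) → (9/25, 388/25)
T5 rotate counter-clockwise with cos θ = -12/13, sin θ = -5/13: (-37/50, 383/25) → (2137/325, -9007/650); (6/25, -158/25) → (-862/325, 1866/325); (9/25, 388/25) → (1832/325, -4701/325)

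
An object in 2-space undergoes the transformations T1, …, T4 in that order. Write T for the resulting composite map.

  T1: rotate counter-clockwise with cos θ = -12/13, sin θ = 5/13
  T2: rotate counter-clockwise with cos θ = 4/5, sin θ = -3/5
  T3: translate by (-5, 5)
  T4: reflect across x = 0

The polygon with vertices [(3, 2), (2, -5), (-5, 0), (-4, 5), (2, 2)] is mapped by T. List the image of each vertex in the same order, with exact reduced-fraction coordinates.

image vertices: (536/65, 427/65), (111/65, 602/65), (32/13, 9/13), (473/65, -64/65), (503/65, 371/65)

T1 rotate counter-clockwise with cos θ = -12/13, sin θ = 5/13: (3, 2) → (-46/13, -9/13); (2, -5) → (1/13, 70/13); (-5, 0) → (60/13, -25/13); (-4, 5) → (23/13, -80/13); (2, 2) → (-34/13, -14/13)
T2 rotate counter-clockwise with cos θ = 4/5, sin θ = -3/5: (-46/13, -9/13) → (-211/65, 102/65); (1/13, 70/13) → (214/65, 277/65); (60/13, -25/13) → (33/13, -56/13); (23/13, -80/13) → (-148/65, -389/65); (-34/13, -14/13) → (-178/65, 46/65)
T3 translate by (-5, 5): (-211/65, 102/65) → (-536/65, 427/65); (214/65, 277/65) → (-111/65, 602/65); (33/13, -56/13) → (-32/13, 9/13); (-148/65, -389/65) → (-473/65, -64/65); (-178/65, 46/65) → (-503/65, 371/65)
T4 reflect across x = 0: (-536/65, 427/65) → (536/65, 427/65); (-111/65, 602/65) → (111/65, 602/65); (-32/13, 9/13) → (32/13, 9/13); (-473/65, -64/65) → (473/65, -64/65); (-503/65, 371/65) → (503/65, 371/65)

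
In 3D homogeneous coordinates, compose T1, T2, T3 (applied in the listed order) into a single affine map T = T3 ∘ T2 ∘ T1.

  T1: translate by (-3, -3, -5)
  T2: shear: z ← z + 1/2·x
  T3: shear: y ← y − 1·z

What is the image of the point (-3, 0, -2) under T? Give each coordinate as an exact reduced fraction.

T(p) = (-6, 7, -10)

T1 translate by (-3, -3, -5): (-3, 0, -2) → (-6, -3, -7)
T2 shear: z ← z + 1/2·x: (-6, -3, -7) → (-6, -3, -10)
T3 shear: y ← y − 1·z: (-6, -3, -10) → (-6, 7, -10)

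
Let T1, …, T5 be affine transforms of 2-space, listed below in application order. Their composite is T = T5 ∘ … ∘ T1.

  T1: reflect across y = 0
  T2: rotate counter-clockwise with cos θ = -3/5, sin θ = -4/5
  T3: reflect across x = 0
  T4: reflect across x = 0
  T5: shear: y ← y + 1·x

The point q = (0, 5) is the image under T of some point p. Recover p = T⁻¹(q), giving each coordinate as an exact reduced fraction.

T1 = [1 0 0; 0 -1 0; 0 0 1]
T2·T1 = [-3/5 -4/5 0; -4/5 3/5 0; 0 0 1]
T3·…·T1 = [3/5 4/5 0; -4/5 3/5 0; 0 0 1]
T4·…·T1 = [-3/5 -4/5 0; -4/5 3/5 0; 0 0 1]
T5·…·T1 = [-3/5 -4/5 0; -7/5 -1/5 0; 0 0 1]
det M = -1; M⁻¹ = [1/5 -4/5 0; -7/5 3/5 0; 0 0 1]
M⁻¹ · (0, 5)ᵀ = (-4, 3)ᵀ

p = (-4, 3)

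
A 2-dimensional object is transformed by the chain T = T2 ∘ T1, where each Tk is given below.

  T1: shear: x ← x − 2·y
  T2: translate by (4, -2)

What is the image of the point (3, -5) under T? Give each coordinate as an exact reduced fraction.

T1 shear: x ← x − 2·y: (3, -5) → (13, -5)
T2 translate by (4, -2): (13, -5) → (17, -7)

T(p) = (17, -7)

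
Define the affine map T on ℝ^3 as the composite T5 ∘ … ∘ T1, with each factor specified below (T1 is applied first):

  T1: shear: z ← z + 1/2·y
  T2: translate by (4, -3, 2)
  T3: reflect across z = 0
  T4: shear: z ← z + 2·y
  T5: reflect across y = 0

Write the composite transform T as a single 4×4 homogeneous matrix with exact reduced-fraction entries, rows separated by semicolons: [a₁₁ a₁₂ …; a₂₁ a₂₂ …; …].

T = [1 0 0 4; 0 -1 0 3; 0 3/2 -1 -8; 0 0 0 1]

T1 = [1 0 0 0; 0 1 0 0; 0 1/2 1 0; 0 0 0 1]
T2·T1 = [1 0 0 4; 0 1 0 -3; 0 1/2 1 2; 0 0 0 1]
T3·…·T1 = [1 0 0 4; 0 1 0 -3; 0 -1/2 -1 -2; 0 0 0 1]
T4·…·T1 = [1 0 0 4; 0 1 0 -3; 0 3/2 -1 -8; 0 0 0 1]
T5·…·T1 = [1 0 0 4; 0 -1 0 3; 0 3/2 -1 -8; 0 0 0 1]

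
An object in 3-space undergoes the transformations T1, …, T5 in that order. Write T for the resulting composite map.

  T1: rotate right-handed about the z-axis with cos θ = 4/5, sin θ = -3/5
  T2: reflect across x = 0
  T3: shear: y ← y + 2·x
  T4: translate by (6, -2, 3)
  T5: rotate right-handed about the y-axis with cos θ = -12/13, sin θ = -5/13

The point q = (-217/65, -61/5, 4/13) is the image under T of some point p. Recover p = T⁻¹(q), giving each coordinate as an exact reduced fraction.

T1 = [4/5 3/5 0 0; -3/5 4/5 0 0; 0 0 1 0; 0 0 0 1]
T2·T1 = [-4/5 -3/5 0 0; -3/5 4/5 0 0; 0 0 1 0; 0 0 0 1]
T3·…·T1 = [-4/5 -3/5 0 0; -11/5 -2/5 0 0; 0 0 1 0; 0 0 0 1]
T4·…·T1 = [-4/5 -3/5 0 6; -11/5 -2/5 0 -2; 0 0 1 3; 0 0 0 1]
T5·…·T1 = [48/65 36/65 -5/13 -87/13; -11/5 -2/5 0 -2; -4/13 -3/13 -12/13 -6/13; 0 0 0 1]
det M = -1; M⁻¹ = [-24/65 -3/5 2/13 -18/5; 132/65 4/5 -11/13 74/5; -5/13 0 -12/13 -3; 0 0 0 1]
M⁻¹ · (-217/65, -61/5, 4/13)ᵀ = (5, -2, -2)ᵀ

p = (5, -2, -2)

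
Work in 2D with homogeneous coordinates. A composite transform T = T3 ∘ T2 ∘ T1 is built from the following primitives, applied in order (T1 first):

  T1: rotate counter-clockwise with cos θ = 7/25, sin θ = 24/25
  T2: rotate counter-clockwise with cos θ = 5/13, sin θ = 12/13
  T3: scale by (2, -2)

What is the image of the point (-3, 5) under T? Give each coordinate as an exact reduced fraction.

T1 rotate counter-clockwise with cos θ = 7/25, sin θ = 24/25: (-3, 5) → (-141/25, -37/25)
T2 rotate counter-clockwise with cos θ = 5/13, sin θ = 12/13: (-141/25, -37/25) → (-261/325, -1877/325)
T3 scale by (2, -2): (-261/325, -1877/325) → (-522/325, 3754/325)

T(p) = (-522/325, 3754/325)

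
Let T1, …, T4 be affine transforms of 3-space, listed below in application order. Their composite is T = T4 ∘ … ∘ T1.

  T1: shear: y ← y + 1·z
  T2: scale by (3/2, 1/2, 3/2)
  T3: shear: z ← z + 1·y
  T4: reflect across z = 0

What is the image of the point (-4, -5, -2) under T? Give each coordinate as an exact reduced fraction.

T(p) = (-6, -7/2, 13/2)

T1 shear: y ← y + 1·z: (-4, -5, -2) → (-4, -7, -2)
T2 scale by (3/2, 1/2, 3/2): (-4, -7, -2) → (-6, -7/2, -3)
T3 shear: z ← z + 1·y: (-6, -7/2, -3) → (-6, -7/2, -13/2)
T4 reflect across z = 0: (-6, -7/2, -13/2) → (-6, -7/2, 13/2)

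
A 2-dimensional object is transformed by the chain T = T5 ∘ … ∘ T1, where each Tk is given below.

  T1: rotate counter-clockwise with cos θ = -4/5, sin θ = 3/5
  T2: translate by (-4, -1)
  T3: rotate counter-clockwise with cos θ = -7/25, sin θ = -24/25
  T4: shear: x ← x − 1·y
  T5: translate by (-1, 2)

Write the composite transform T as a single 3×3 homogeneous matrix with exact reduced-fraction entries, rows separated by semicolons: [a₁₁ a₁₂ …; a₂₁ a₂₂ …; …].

T = [1/5 -7/5 -124/25; 3/5 4/5 153/25; 0 0 1]

T1 = [-4/5 -3/5 0; 3/5 -4/5 0; 0 0 1]
T2·T1 = [-4/5 -3/5 -4; 3/5 -4/5 -1; 0 0 1]
T3·…·T1 = [4/5 -3/5 4/25; 3/5 4/5 103/25; 0 0 1]
T4·…·T1 = [1/5 -7/5 -99/25; 3/5 4/5 103/25; 0 0 1]
T5·…·T1 = [1/5 -7/5 -124/25; 3/5 4/5 153/25; 0 0 1]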